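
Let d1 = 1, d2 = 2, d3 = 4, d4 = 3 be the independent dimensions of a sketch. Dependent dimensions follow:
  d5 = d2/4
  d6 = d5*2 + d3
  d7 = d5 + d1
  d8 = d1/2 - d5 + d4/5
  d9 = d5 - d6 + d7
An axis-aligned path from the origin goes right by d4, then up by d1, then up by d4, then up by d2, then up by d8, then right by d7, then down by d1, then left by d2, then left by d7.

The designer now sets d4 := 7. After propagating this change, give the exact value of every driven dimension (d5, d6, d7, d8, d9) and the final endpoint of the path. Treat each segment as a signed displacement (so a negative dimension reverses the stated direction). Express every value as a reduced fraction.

d5 = 1/2
d6 = 5
d7 = 3/2
d8 = 7/5
d9 = -3
endpoint = (5, 52/5)

Apply edit: d4 := 7
  d5 = d2/4 = 1/2
  d6 = d5*2 + d3 = 5
  d7 = d5 + d1 = 3/2
  d8 = d1/2 - d5 + d4/5 = 7/5
  d9 = d5 - d6 + d7 = -3
Walk from origin (0, 0):
  seg 1: right by d4 = 7 → (7, 0)
  seg 2: up by d1 = 1 → (7, 1)
  seg 3: up by d4 = 7 → (7, 8)
  seg 4: up by d2 = 2 → (7, 10)
  seg 5: up by d8 = 7/5 → (7, 57/5)
  seg 6: right by d7 = 3/2 → (17/2, 57/5)
  seg 7: down by d1 = 1 → (17/2, 52/5)
  seg 8: left by d2 = 2 → (13/2, 52/5)
  seg 9: left by d7 = 3/2 → (5, 52/5)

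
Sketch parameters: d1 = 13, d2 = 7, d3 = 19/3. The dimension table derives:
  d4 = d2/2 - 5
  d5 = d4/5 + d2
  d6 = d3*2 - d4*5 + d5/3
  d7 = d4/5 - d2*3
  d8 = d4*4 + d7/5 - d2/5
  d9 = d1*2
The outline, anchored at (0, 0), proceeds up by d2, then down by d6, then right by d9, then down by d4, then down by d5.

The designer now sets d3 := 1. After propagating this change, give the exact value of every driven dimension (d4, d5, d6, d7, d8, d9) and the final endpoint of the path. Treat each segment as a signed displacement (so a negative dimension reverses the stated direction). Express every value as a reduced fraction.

d4 = -3/2
d5 = 67/10
d6 = 176/15
d7 = -213/10
d8 = -583/50
d9 = 26
endpoint = (26, -149/15)

Apply edit: d3 := 1
  d4 = d2/2 - 5 = -3/2
  d5 = d4/5 + d2 = 67/10
  d6 = d3*2 - d4*5 + d5/3 = 176/15
  d7 = d4/5 - d2*3 = -213/10
  d8 = d4*4 + d7/5 - d2/5 = -583/50
  d9 = d1*2 = 26
Walk from origin (0, 0):
  seg 1: up by d2 = 7 → (0, 7)
  seg 2: down by d6 = 176/15 → (0, -71/15)
  seg 3: right by d9 = 26 → (26, -71/15)
  seg 4: down by d4 = -3/2 → (26, -97/30)
  seg 5: down by d5 = 67/10 → (26, -149/15)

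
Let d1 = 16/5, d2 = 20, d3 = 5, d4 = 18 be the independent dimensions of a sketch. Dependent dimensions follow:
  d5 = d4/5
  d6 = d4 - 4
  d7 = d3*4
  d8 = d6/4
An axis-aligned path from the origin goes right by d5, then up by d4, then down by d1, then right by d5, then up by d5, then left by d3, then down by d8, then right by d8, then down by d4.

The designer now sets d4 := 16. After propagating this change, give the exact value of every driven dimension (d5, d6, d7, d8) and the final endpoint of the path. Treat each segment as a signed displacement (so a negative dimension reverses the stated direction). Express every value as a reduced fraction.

d5 = 16/5
d6 = 12
d7 = 20
d8 = 3
endpoint = (22/5, -3)

Apply edit: d4 := 16
  d5 = d4/5 = 16/5
  d6 = d4 - 4 = 12
  d7 = d3*4 = 20
  d8 = d6/4 = 3
Walk from origin (0, 0):
  seg 1: right by d5 = 16/5 → (16/5, 0)
  seg 2: up by d4 = 16 → (16/5, 16)
  seg 3: down by d1 = 16/5 → (16/5, 64/5)
  seg 4: right by d5 = 16/5 → (32/5, 64/5)
  seg 5: up by d5 = 16/5 → (32/5, 16)
  seg 6: left by d3 = 5 → (7/5, 16)
  seg 7: down by d8 = 3 → (7/5, 13)
  seg 8: right by d8 = 3 → (22/5, 13)
  seg 9: down by d4 = 16 → (22/5, -3)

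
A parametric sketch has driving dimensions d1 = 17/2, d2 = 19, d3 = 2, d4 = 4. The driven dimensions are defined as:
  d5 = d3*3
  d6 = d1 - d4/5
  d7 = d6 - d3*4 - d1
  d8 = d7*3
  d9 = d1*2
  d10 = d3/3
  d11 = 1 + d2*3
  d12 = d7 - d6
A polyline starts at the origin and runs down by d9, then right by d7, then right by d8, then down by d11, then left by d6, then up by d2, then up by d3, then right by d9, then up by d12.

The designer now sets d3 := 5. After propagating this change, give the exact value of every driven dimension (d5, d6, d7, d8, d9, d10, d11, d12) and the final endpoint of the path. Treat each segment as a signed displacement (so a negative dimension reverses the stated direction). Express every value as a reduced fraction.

Apply edit: d3 := 5
  d5 = d3*3 = 15
  d6 = d1 - d4/5 = 77/10
  d7 = d6 - d3*4 - d1 = -104/5
  d8 = d7*3 = -312/5
  d9 = d1*2 = 17
  d10 = d3/3 = 5/3
  d11 = 1 + d2*3 = 58
  d12 = d7 - d6 = -57/2
Walk from origin (0, 0):
  seg 1: down by d9 = 17 → (0, -17)
  seg 2: right by d7 = -104/5 → (-104/5, -17)
  seg 3: right by d8 = -312/5 → (-416/5, -17)
  seg 4: down by d11 = 58 → (-416/5, -75)
  seg 5: left by d6 = 77/10 → (-909/10, -75)
  seg 6: up by d2 = 19 → (-909/10, -56)
  seg 7: up by d3 = 5 → (-909/10, -51)
  seg 8: right by d9 = 17 → (-739/10, -51)
  seg 9: up by d12 = -57/2 → (-739/10, -159/2)

d5 = 15
d6 = 77/10
d7 = -104/5
d8 = -312/5
d9 = 17
d10 = 5/3
d11 = 58
d12 = -57/2
endpoint = (-739/10, -159/2)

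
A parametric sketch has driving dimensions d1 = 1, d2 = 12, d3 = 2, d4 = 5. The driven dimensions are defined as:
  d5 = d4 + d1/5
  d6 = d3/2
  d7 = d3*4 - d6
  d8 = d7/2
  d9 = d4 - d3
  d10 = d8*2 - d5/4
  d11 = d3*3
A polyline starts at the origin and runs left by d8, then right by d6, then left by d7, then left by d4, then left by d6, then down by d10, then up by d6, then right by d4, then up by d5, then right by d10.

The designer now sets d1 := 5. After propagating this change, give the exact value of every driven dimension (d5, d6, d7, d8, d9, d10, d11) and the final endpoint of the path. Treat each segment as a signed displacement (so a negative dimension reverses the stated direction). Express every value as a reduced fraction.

Apply edit: d1 := 5
  d5 = d4 + d1/5 = 6
  d6 = d3/2 = 1
  d7 = d3*4 - d6 = 7
  d8 = d7/2 = 7/2
  d9 = d4 - d3 = 3
  d10 = d8*2 - d5/4 = 11/2
  d11 = d3*3 = 6
Walk from origin (0, 0):
  seg 1: left by d8 = 7/2 → (-7/2, 0)
  seg 2: right by d6 = 1 → (-5/2, 0)
  seg 3: left by d7 = 7 → (-19/2, 0)
  seg 4: left by d4 = 5 → (-29/2, 0)
  seg 5: left by d6 = 1 → (-31/2, 0)
  seg 6: down by d10 = 11/2 → (-31/2, -11/2)
  seg 7: up by d6 = 1 → (-31/2, -9/2)
  seg 8: right by d4 = 5 → (-21/2, -9/2)
  seg 9: up by d5 = 6 → (-21/2, 3/2)
  seg 10: right by d10 = 11/2 → (-5, 3/2)

d5 = 6
d6 = 1
d7 = 7
d8 = 7/2
d9 = 3
d10 = 11/2
d11 = 6
endpoint = (-5, 3/2)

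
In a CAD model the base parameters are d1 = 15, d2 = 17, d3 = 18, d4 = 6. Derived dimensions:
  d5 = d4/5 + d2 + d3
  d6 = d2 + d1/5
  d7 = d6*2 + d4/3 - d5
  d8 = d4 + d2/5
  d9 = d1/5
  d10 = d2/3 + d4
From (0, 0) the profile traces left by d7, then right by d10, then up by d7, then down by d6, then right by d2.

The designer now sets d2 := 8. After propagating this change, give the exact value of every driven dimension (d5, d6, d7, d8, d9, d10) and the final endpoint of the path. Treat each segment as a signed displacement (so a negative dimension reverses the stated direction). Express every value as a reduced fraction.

d5 = 136/5
d6 = 11
d7 = -16/5
d8 = 38/5
d9 = 3
d10 = 26/3
endpoint = (298/15, -71/5)

Apply edit: d2 := 8
  d5 = d4/5 + d2 + d3 = 136/5
  d6 = d2 + d1/5 = 11
  d7 = d6*2 + d4/3 - d5 = -16/5
  d8 = d4 + d2/5 = 38/5
  d9 = d1/5 = 3
  d10 = d2/3 + d4 = 26/3
Walk from origin (0, 0):
  seg 1: left by d7 = -16/5 → (16/5, 0)
  seg 2: right by d10 = 26/3 → (178/15, 0)
  seg 3: up by d7 = -16/5 → (178/15, -16/5)
  seg 4: down by d6 = 11 → (178/15, -71/5)
  seg 5: right by d2 = 8 → (298/15, -71/5)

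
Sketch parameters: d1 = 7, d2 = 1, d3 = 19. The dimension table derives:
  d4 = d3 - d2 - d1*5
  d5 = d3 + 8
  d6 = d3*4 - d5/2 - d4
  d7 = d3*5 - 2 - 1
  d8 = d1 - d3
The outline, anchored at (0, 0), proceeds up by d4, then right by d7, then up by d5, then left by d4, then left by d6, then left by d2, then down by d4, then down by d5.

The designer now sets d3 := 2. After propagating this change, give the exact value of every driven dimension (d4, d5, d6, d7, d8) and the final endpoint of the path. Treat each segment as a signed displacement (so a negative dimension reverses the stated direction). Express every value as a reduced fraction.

Apply edit: d3 := 2
  d4 = d3 - d2 - d1*5 = -34
  d5 = d3 + 8 = 10
  d6 = d3*4 - d5/2 - d4 = 37
  d7 = d3*5 - 2 - 1 = 7
  d8 = d1 - d3 = 5
Walk from origin (0, 0):
  seg 1: up by d4 = -34 → (0, -34)
  seg 2: right by d7 = 7 → (7, -34)
  seg 3: up by d5 = 10 → (7, -24)
  seg 4: left by d4 = -34 → (41, -24)
  seg 5: left by d6 = 37 → (4, -24)
  seg 6: left by d2 = 1 → (3, -24)
  seg 7: down by d4 = -34 → (3, 10)
  seg 8: down by d5 = 10 → (3, 0)

d4 = -34
d5 = 10
d6 = 37
d7 = 7
d8 = 5
endpoint = (3, 0)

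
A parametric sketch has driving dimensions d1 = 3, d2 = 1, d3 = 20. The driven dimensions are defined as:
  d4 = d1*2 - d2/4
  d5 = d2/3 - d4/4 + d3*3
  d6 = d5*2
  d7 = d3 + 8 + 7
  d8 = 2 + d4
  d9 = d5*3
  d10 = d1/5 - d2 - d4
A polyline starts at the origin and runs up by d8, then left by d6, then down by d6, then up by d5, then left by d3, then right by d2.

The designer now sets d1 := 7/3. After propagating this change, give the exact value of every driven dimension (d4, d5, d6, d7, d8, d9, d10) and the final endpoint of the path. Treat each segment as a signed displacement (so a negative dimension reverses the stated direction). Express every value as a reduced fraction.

Apply edit: d1 := 7/3
  d4 = d1*2 - d2/4 = 53/12
  d5 = d2/3 - d4/4 + d3*3 = 2843/48
  d6 = d5*2 = 2843/24
  d7 = d3 + 8 + 7 = 35
  d8 = 2 + d4 = 77/12
  d9 = d5*3 = 2843/16
  d10 = d1/5 - d2 - d4 = -99/20
Walk from origin (0, 0):
  seg 1: up by d8 = 77/12 → (0, 77/12)
  seg 2: left by d6 = 2843/24 → (-2843/24, 77/12)
  seg 3: down by d6 = 2843/24 → (-2843/24, -2689/24)
  seg 4: up by d5 = 2843/48 → (-2843/24, -845/16)
  seg 5: left by d3 = 20 → (-3323/24, -845/16)
  seg 6: right by d2 = 1 → (-3299/24, -845/16)

d4 = 53/12
d5 = 2843/48
d6 = 2843/24
d7 = 35
d8 = 77/12
d9 = 2843/16
d10 = -99/20
endpoint = (-3299/24, -845/16)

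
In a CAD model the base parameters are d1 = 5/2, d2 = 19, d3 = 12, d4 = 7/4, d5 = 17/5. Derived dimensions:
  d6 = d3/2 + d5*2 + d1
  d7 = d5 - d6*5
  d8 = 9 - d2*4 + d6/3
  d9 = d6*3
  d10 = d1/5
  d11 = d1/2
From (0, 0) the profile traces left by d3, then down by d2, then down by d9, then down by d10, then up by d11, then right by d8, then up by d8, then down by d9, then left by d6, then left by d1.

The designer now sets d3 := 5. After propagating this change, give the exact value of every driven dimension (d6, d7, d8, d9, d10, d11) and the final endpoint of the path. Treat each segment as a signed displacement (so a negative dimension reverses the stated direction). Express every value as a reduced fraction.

Apply edit: d3 := 5
  d6 = d3/2 + d5*2 + d1 = 59/5
  d7 = d5 - d6*5 = -278/5
  d8 = 9 - d2*4 + d6/3 = -946/15
  d9 = d6*3 = 177/5
  d10 = d1/5 = 1/2
  d11 = d1/2 = 5/4
Walk from origin (0, 0):
  seg 1: left by d3 = 5 → (-5, 0)
  seg 2: down by d2 = 19 → (-5, -19)
  seg 3: down by d9 = 177/5 → (-5, -272/5)
  seg 4: down by d10 = 1/2 → (-5, -549/10)
  seg 5: up by d11 = 5/4 → (-5, -1073/20)
  seg 6: right by d8 = -946/15 → (-1021/15, -1073/20)
  seg 7: up by d8 = -946/15 → (-1021/15, -7003/60)
  seg 8: down by d9 = 177/5 → (-1021/15, -9127/60)
  seg 9: left by d6 = 59/5 → (-1198/15, -9127/60)
  seg 10: left by d1 = 5/2 → (-2471/30, -9127/60)

d6 = 59/5
d7 = -278/5
d8 = -946/15
d9 = 177/5
d10 = 1/2
d11 = 5/4
endpoint = (-2471/30, -9127/60)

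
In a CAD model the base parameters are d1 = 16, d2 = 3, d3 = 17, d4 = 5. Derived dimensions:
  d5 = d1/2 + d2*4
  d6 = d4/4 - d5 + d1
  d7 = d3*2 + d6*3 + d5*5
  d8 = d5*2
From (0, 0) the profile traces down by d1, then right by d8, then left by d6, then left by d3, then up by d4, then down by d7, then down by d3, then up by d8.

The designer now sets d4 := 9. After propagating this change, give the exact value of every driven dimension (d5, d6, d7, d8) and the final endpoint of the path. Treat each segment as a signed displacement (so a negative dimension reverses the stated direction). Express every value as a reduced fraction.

Apply edit: d4 := 9
  d5 = d1/2 + d2*4 = 20
  d6 = d4/4 - d5 + d1 = -7/4
  d7 = d3*2 + d6*3 + d5*5 = 515/4
  d8 = d5*2 = 40
Walk from origin (0, 0):
  seg 1: down by d1 = 16 → (0, -16)
  seg 2: right by d8 = 40 → (40, -16)
  seg 3: left by d6 = -7/4 → (167/4, -16)
  seg 4: left by d3 = 17 → (99/4, -16)
  seg 5: up by d4 = 9 → (99/4, -7)
  seg 6: down by d7 = 515/4 → (99/4, -543/4)
  seg 7: down by d3 = 17 → (99/4, -611/4)
  seg 8: up by d8 = 40 → (99/4, -451/4)

d5 = 20
d6 = -7/4
d7 = 515/4
d8 = 40
endpoint = (99/4, -451/4)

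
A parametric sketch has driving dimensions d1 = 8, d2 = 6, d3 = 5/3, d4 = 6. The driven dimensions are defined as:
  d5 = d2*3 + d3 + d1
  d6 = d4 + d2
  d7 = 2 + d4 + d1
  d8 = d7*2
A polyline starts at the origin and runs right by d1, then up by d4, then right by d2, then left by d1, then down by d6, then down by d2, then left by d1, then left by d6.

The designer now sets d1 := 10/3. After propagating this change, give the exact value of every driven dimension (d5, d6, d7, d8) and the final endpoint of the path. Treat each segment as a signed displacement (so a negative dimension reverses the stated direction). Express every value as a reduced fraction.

Apply edit: d1 := 10/3
  d5 = d2*3 + d3 + d1 = 23
  d6 = d4 + d2 = 12
  d7 = 2 + d4 + d1 = 34/3
  d8 = d7*2 = 68/3
Walk from origin (0, 0):
  seg 1: right by d1 = 10/3 → (10/3, 0)
  seg 2: up by d4 = 6 → (10/3, 6)
  seg 3: right by d2 = 6 → (28/3, 6)
  seg 4: left by d1 = 10/3 → (6, 6)
  seg 5: down by d6 = 12 → (6, -6)
  seg 6: down by d2 = 6 → (6, -12)
  seg 7: left by d1 = 10/3 → (8/3, -12)
  seg 8: left by d6 = 12 → (-28/3, -12)

d5 = 23
d6 = 12
d7 = 34/3
d8 = 68/3
endpoint = (-28/3, -12)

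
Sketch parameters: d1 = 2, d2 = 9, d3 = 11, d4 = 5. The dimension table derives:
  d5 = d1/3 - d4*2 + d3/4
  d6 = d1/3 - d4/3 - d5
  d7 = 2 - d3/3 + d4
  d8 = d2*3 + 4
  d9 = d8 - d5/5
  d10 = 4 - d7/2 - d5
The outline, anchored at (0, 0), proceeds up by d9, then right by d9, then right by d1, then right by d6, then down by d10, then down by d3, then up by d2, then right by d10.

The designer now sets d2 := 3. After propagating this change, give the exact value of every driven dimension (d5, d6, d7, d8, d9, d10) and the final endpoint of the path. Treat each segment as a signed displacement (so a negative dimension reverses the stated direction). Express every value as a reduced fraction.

Apply edit: d2 := 3
  d5 = d1/3 - d4*2 + d3/4 = -79/12
  d6 = d1/3 - d4/3 - d5 = 67/12
  d7 = 2 - d3/3 + d4 = 10/3
  d8 = d2*3 + 4 = 13
  d9 = d8 - d5/5 = 859/60
  d10 = 4 - d7/2 - d5 = 107/12
Walk from origin (0, 0):
  seg 1: up by d9 = 859/60 → (0, 859/60)
  seg 2: right by d9 = 859/60 → (859/60, 859/60)
  seg 3: right by d1 = 2 → (979/60, 859/60)
  seg 4: right by d6 = 67/12 → (219/10, 859/60)
  seg 5: down by d10 = 107/12 → (219/10, 27/5)
  seg 6: down by d3 = 11 → (219/10, -28/5)
  seg 7: up by d2 = 3 → (219/10, -13/5)
  seg 8: right by d10 = 107/12 → (1849/60, -13/5)

d5 = -79/12
d6 = 67/12
d7 = 10/3
d8 = 13
d9 = 859/60
d10 = 107/12
endpoint = (1849/60, -13/5)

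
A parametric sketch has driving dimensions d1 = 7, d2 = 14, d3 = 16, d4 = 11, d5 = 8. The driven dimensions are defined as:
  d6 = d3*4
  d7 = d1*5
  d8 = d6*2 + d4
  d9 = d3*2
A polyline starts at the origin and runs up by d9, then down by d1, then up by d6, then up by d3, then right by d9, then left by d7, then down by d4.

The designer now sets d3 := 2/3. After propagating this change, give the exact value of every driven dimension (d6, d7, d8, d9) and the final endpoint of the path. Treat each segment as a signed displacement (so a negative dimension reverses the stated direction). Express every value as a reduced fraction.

d6 = 8/3
d7 = 35
d8 = 49/3
d9 = 4/3
endpoint = (-101/3, -40/3)

Apply edit: d3 := 2/3
  d6 = d3*4 = 8/3
  d7 = d1*5 = 35
  d8 = d6*2 + d4 = 49/3
  d9 = d3*2 = 4/3
Walk from origin (0, 0):
  seg 1: up by d9 = 4/3 → (0, 4/3)
  seg 2: down by d1 = 7 → (0, -17/3)
  seg 3: up by d6 = 8/3 → (0, -3)
  seg 4: up by d3 = 2/3 → (0, -7/3)
  seg 5: right by d9 = 4/3 → (4/3, -7/3)
  seg 6: left by d7 = 35 → (-101/3, -7/3)
  seg 7: down by d4 = 11 → (-101/3, -40/3)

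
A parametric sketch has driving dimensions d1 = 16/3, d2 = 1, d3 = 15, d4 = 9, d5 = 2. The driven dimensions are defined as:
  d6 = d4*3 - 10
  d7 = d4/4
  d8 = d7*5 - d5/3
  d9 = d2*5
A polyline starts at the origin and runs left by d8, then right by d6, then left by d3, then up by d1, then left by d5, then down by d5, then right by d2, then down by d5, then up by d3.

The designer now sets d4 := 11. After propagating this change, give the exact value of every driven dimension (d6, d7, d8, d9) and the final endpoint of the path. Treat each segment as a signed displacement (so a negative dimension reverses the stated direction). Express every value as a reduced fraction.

Apply edit: d4 := 11
  d6 = d4*3 - 10 = 23
  d7 = d4/4 = 11/4
  d8 = d7*5 - d5/3 = 157/12
  d9 = d2*5 = 5
Walk from origin (0, 0):
  seg 1: left by d8 = 157/12 → (-157/12, 0)
  seg 2: right by d6 = 23 → (119/12, 0)
  seg 3: left by d3 = 15 → (-61/12, 0)
  seg 4: up by d1 = 16/3 → (-61/12, 16/3)
  seg 5: left by d5 = 2 → (-85/12, 16/3)
  seg 6: down by d5 = 2 → (-85/12, 10/3)
  seg 7: right by d2 = 1 → (-73/12, 10/3)
  seg 8: down by d5 = 2 → (-73/12, 4/3)
  seg 9: up by d3 = 15 → (-73/12, 49/3)

d6 = 23
d7 = 11/4
d8 = 157/12
d9 = 5
endpoint = (-73/12, 49/3)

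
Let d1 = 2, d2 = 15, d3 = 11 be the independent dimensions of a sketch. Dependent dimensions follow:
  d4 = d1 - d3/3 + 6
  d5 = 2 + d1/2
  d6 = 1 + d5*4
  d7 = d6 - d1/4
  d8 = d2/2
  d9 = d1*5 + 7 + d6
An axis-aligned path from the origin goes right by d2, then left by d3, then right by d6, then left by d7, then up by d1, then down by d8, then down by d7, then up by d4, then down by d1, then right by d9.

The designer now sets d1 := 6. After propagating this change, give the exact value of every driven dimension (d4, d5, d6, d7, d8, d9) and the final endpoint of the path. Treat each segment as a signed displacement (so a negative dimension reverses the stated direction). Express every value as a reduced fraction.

d4 = 25/3
d5 = 5
d6 = 21
d7 = 39/2
d8 = 15/2
d9 = 58
endpoint = (127/2, -56/3)

Apply edit: d1 := 6
  d4 = d1 - d3/3 + 6 = 25/3
  d5 = 2 + d1/2 = 5
  d6 = 1 + d5*4 = 21
  d7 = d6 - d1/4 = 39/2
  d8 = d2/2 = 15/2
  d9 = d1*5 + 7 + d6 = 58
Walk from origin (0, 0):
  seg 1: right by d2 = 15 → (15, 0)
  seg 2: left by d3 = 11 → (4, 0)
  seg 3: right by d6 = 21 → (25, 0)
  seg 4: left by d7 = 39/2 → (11/2, 0)
  seg 5: up by d1 = 6 → (11/2, 6)
  seg 6: down by d8 = 15/2 → (11/2, -3/2)
  seg 7: down by d7 = 39/2 → (11/2, -21)
  seg 8: up by d4 = 25/3 → (11/2, -38/3)
  seg 9: down by d1 = 6 → (11/2, -56/3)
  seg 10: right by d9 = 58 → (127/2, -56/3)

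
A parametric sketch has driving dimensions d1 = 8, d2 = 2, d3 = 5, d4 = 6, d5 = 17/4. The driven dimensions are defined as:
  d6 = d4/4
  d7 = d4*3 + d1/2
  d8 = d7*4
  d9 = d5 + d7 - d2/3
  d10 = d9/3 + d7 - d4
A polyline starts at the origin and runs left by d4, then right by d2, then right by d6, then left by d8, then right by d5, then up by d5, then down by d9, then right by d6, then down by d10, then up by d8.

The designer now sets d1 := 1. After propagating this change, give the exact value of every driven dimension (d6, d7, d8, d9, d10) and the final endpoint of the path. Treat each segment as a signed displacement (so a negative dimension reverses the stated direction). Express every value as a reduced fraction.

d6 = 3/2
d7 = 37/2
d8 = 74
d9 = 265/12
d10 = 715/36
endpoint = (-283/4, 1307/36)

Apply edit: d1 := 1
  d6 = d4/4 = 3/2
  d7 = d4*3 + d1/2 = 37/2
  d8 = d7*4 = 74
  d9 = d5 + d7 - d2/3 = 265/12
  d10 = d9/3 + d7 - d4 = 715/36
Walk from origin (0, 0):
  seg 1: left by d4 = 6 → (-6, 0)
  seg 2: right by d2 = 2 → (-4, 0)
  seg 3: right by d6 = 3/2 → (-5/2, 0)
  seg 4: left by d8 = 74 → (-153/2, 0)
  seg 5: right by d5 = 17/4 → (-289/4, 0)
  seg 6: up by d5 = 17/4 → (-289/4, 17/4)
  seg 7: down by d9 = 265/12 → (-289/4, -107/6)
  seg 8: right by d6 = 3/2 → (-283/4, -107/6)
  seg 9: down by d10 = 715/36 → (-283/4, -1357/36)
  seg 10: up by d8 = 74 → (-283/4, 1307/36)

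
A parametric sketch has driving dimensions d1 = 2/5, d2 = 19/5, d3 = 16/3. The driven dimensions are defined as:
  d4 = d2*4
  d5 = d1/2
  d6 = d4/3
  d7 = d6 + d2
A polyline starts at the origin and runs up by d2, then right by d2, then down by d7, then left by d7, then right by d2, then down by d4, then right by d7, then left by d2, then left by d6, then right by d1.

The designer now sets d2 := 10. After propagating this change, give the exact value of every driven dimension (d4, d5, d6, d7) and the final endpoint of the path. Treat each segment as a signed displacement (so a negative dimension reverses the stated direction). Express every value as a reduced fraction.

Apply edit: d2 := 10
  d4 = d2*4 = 40
  d5 = d1/2 = 1/5
  d6 = d4/3 = 40/3
  d7 = d6 + d2 = 70/3
Walk from origin (0, 0):
  seg 1: up by d2 = 10 → (0, 10)
  seg 2: right by d2 = 10 → (10, 10)
  seg 3: down by d7 = 70/3 → (10, -40/3)
  seg 4: left by d7 = 70/3 → (-40/3, -40/3)
  seg 5: right by d2 = 10 → (-10/3, -40/3)
  seg 6: down by d4 = 40 → (-10/3, -160/3)
  seg 7: right by d7 = 70/3 → (20, -160/3)
  seg 8: left by d2 = 10 → (10, -160/3)
  seg 9: left by d6 = 40/3 → (-10/3, -160/3)
  seg 10: right by d1 = 2/5 → (-44/15, -160/3)

d4 = 40
d5 = 1/5
d6 = 40/3
d7 = 70/3
endpoint = (-44/15, -160/3)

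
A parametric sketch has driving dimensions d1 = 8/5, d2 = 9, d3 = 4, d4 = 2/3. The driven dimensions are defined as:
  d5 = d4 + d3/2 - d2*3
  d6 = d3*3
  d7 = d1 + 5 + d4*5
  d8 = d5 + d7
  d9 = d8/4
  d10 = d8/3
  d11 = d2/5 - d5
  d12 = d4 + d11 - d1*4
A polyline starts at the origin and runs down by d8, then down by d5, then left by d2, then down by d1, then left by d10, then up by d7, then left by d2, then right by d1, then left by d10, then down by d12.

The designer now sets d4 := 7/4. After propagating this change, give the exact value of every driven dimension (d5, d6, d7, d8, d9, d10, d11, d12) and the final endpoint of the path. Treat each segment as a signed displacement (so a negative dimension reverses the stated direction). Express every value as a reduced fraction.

Apply edit: d4 := 7/4
  d5 = d4 + d3/2 - d2*3 = -93/4
  d6 = d3*3 = 12
  d7 = d1 + 5 + d4*5 = 307/20
  d8 = d5 + d7 = -79/10
  d9 = d8/4 = -79/40
  d10 = d8/3 = -79/30
  d11 = d2/5 - d5 = 501/20
  d12 = d4 + d11 - d1*4 = 102/5
Walk from origin (0, 0):
  seg 1: down by d8 = -79/10 → (0, 79/10)
  seg 2: down by d5 = -93/4 → (0, 623/20)
  seg 3: left by d2 = 9 → (-9, 623/20)
  seg 4: down by d1 = 8/5 → (-9, 591/20)
  seg 5: left by d10 = -79/30 → (-191/30, 591/20)
  seg 6: up by d7 = 307/20 → (-191/30, 449/10)
  seg 7: left by d2 = 9 → (-461/30, 449/10)
  seg 8: right by d1 = 8/5 → (-413/30, 449/10)
  seg 9: left by d10 = -79/30 → (-167/15, 449/10)
  seg 10: down by d12 = 102/5 → (-167/15, 49/2)

d5 = -93/4
d6 = 12
d7 = 307/20
d8 = -79/10
d9 = -79/40
d10 = -79/30
d11 = 501/20
d12 = 102/5
endpoint = (-167/15, 49/2)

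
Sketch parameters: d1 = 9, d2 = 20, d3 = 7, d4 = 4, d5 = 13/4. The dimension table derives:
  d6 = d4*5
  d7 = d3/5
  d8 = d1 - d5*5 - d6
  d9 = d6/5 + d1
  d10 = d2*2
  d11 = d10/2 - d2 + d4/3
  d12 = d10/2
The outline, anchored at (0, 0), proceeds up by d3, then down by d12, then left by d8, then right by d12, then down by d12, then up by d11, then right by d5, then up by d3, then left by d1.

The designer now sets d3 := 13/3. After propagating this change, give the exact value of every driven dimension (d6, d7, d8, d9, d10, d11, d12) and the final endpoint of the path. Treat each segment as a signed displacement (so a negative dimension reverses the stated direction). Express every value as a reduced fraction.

d6 = 20
d7 = 13/15
d8 = -109/4
d9 = 13
d10 = 40
d11 = 4/3
d12 = 20
endpoint = (83/2, -30)

Apply edit: d3 := 13/3
  d6 = d4*5 = 20
  d7 = d3/5 = 13/15
  d8 = d1 - d5*5 - d6 = -109/4
  d9 = d6/5 + d1 = 13
  d10 = d2*2 = 40
  d11 = d10/2 - d2 + d4/3 = 4/3
  d12 = d10/2 = 20
Walk from origin (0, 0):
  seg 1: up by d3 = 13/3 → (0, 13/3)
  seg 2: down by d12 = 20 → (0, -47/3)
  seg 3: left by d8 = -109/4 → (109/4, -47/3)
  seg 4: right by d12 = 20 → (189/4, -47/3)
  seg 5: down by d12 = 20 → (189/4, -107/3)
  seg 6: up by d11 = 4/3 → (189/4, -103/3)
  seg 7: right by d5 = 13/4 → (101/2, -103/3)
  seg 8: up by d3 = 13/3 → (101/2, -30)
  seg 9: left by d1 = 9 → (83/2, -30)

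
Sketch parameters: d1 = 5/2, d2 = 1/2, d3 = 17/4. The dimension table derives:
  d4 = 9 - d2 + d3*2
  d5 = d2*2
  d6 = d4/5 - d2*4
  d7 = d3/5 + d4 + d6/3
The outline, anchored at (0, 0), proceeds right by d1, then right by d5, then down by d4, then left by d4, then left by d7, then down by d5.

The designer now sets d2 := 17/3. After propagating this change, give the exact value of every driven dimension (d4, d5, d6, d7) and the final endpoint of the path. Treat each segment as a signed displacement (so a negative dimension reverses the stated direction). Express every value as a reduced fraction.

Apply edit: d2 := 17/3
  d4 = 9 - d2 + d3*2 = 71/6
  d5 = d2*2 = 34/3
  d6 = d4/5 - d2*4 = -203/10
  d7 = d3/5 + d4 + d6/3 = 71/12
Walk from origin (0, 0):
  seg 1: right by d1 = 5/2 → (5/2, 0)
  seg 2: right by d5 = 34/3 → (83/6, 0)
  seg 3: down by d4 = 71/6 → (83/6, -71/6)
  seg 4: left by d4 = 71/6 → (2, -71/6)
  seg 5: left by d7 = 71/12 → (-47/12, -71/6)
  seg 6: down by d5 = 34/3 → (-47/12, -139/6)

d4 = 71/6
d5 = 34/3
d6 = -203/10
d7 = 71/12
endpoint = (-47/12, -139/6)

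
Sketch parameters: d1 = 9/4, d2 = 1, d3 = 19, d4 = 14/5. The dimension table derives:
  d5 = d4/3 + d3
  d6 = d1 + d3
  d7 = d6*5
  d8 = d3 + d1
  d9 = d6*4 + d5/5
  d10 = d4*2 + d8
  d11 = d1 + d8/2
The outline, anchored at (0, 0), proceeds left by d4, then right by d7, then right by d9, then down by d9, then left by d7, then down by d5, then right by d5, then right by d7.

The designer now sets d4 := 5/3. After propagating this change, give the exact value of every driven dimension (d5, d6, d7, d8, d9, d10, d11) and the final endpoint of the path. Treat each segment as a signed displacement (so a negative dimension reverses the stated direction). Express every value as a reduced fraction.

d5 = 176/9
d6 = 85/4
d7 = 425/4
d8 = 85/4
d9 = 4001/45
d10 = 295/12
d11 = 103/8
endpoint = (4261/20, -1627/15)

Apply edit: d4 := 5/3
  d5 = d4/3 + d3 = 176/9
  d6 = d1 + d3 = 85/4
  d7 = d6*5 = 425/4
  d8 = d3 + d1 = 85/4
  d9 = d6*4 + d5/5 = 4001/45
  d10 = d4*2 + d8 = 295/12
  d11 = d1 + d8/2 = 103/8
Walk from origin (0, 0):
  seg 1: left by d4 = 5/3 → (-5/3, 0)
  seg 2: right by d7 = 425/4 → (1255/12, 0)
  seg 3: right by d9 = 4001/45 → (34829/180, 0)
  seg 4: down by d9 = 4001/45 → (34829/180, -4001/45)
  seg 5: left by d7 = 425/4 → (3926/45, -4001/45)
  seg 6: down by d5 = 176/9 → (3926/45, -1627/15)
  seg 7: right by d5 = 176/9 → (534/5, -1627/15)
  seg 8: right by d7 = 425/4 → (4261/20, -1627/15)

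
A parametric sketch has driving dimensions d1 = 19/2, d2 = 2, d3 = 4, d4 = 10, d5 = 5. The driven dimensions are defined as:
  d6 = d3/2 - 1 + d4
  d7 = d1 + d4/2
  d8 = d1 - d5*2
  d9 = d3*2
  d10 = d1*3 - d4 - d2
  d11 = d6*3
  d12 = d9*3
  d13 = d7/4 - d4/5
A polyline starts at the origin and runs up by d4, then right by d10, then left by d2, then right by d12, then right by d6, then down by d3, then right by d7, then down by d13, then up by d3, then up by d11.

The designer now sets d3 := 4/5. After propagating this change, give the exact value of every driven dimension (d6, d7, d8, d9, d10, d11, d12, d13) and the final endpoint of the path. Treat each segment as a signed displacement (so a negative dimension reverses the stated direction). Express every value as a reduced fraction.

d6 = 47/5
d7 = 29/2
d8 = -1/2
d9 = 8/5
d10 = 33/2
d11 = 141/5
d12 = 24/5
d13 = 13/8
endpoint = (216/5, 1463/40)

Apply edit: d3 := 4/5
  d6 = d3/2 - 1 + d4 = 47/5
  d7 = d1 + d4/2 = 29/2
  d8 = d1 - d5*2 = -1/2
  d9 = d3*2 = 8/5
  d10 = d1*3 - d4 - d2 = 33/2
  d11 = d6*3 = 141/5
  d12 = d9*3 = 24/5
  d13 = d7/4 - d4/5 = 13/8
Walk from origin (0, 0):
  seg 1: up by d4 = 10 → (0, 10)
  seg 2: right by d10 = 33/2 → (33/2, 10)
  seg 3: left by d2 = 2 → (29/2, 10)
  seg 4: right by d12 = 24/5 → (193/10, 10)
  seg 5: right by d6 = 47/5 → (287/10, 10)
  seg 6: down by d3 = 4/5 → (287/10, 46/5)
  seg 7: right by d7 = 29/2 → (216/5, 46/5)
  seg 8: down by d13 = 13/8 → (216/5, 303/40)
  seg 9: up by d3 = 4/5 → (216/5, 67/8)
  seg 10: up by d11 = 141/5 → (216/5, 1463/40)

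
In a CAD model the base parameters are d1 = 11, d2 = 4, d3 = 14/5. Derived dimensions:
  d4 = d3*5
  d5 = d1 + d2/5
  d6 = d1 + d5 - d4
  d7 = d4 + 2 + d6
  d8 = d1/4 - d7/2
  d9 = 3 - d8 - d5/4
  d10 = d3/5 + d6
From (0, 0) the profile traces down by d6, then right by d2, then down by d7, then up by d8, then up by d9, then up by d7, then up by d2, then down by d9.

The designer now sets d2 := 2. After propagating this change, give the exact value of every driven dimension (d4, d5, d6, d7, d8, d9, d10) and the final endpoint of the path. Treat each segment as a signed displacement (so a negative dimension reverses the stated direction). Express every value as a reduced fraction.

Apply edit: d2 := 2
  d4 = d3*5 = 14
  d5 = d1 + d2/5 = 57/5
  d6 = d1 + d5 - d4 = 42/5
  d7 = d4 + 2 + d6 = 122/5
  d8 = d1/4 - d7/2 = -189/20
  d9 = 3 - d8 - d5/4 = 48/5
  d10 = d3/5 + d6 = 224/25
Walk from origin (0, 0):
  seg 1: down by d6 = 42/5 → (0, -42/5)
  seg 2: right by d2 = 2 → (2, -42/5)
  seg 3: down by d7 = 122/5 → (2, -164/5)
  seg 4: up by d8 = -189/20 → (2, -169/4)
  seg 5: up by d9 = 48/5 → (2, -653/20)
  seg 6: up by d7 = 122/5 → (2, -33/4)
  seg 7: up by d2 = 2 → (2, -25/4)
  seg 8: down by d9 = 48/5 → (2, -317/20)

d4 = 14
d5 = 57/5
d6 = 42/5
d7 = 122/5
d8 = -189/20
d9 = 48/5
d10 = 224/25
endpoint = (2, -317/20)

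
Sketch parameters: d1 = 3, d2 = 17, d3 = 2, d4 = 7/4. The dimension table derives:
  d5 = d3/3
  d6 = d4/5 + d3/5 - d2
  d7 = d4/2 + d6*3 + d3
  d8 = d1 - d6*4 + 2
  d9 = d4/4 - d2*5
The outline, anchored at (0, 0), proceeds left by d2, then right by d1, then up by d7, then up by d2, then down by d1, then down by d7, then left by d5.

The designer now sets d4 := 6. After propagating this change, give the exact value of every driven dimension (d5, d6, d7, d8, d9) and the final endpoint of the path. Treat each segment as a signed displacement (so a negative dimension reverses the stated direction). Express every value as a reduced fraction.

d5 = 2/3
d6 = -77/5
d7 = -206/5
d8 = 333/5
d9 = -167/2
endpoint = (-44/3, 14)

Apply edit: d4 := 6
  d5 = d3/3 = 2/3
  d6 = d4/5 + d3/5 - d2 = -77/5
  d7 = d4/2 + d6*3 + d3 = -206/5
  d8 = d1 - d6*4 + 2 = 333/5
  d9 = d4/4 - d2*5 = -167/2
Walk from origin (0, 0):
  seg 1: left by d2 = 17 → (-17, 0)
  seg 2: right by d1 = 3 → (-14, 0)
  seg 3: up by d7 = -206/5 → (-14, -206/5)
  seg 4: up by d2 = 17 → (-14, -121/5)
  seg 5: down by d1 = 3 → (-14, -136/5)
  seg 6: down by d7 = -206/5 → (-14, 14)
  seg 7: left by d5 = 2/3 → (-44/3, 14)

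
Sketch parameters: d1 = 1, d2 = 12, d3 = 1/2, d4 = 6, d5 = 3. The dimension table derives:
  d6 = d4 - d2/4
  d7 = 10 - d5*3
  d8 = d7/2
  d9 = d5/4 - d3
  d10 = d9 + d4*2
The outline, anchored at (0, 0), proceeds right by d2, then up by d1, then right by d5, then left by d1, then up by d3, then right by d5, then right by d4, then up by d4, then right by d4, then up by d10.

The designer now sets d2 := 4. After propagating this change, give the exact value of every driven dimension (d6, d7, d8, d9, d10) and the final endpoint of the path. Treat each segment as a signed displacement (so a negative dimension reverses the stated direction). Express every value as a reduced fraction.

d6 = 5
d7 = 1
d8 = 1/2
d9 = 1/4
d10 = 49/4
endpoint = (21, 79/4)

Apply edit: d2 := 4
  d6 = d4 - d2/4 = 5
  d7 = 10 - d5*3 = 1
  d8 = d7/2 = 1/2
  d9 = d5/4 - d3 = 1/4
  d10 = d9 + d4*2 = 49/4
Walk from origin (0, 0):
  seg 1: right by d2 = 4 → (4, 0)
  seg 2: up by d1 = 1 → (4, 1)
  seg 3: right by d5 = 3 → (7, 1)
  seg 4: left by d1 = 1 → (6, 1)
  seg 5: up by d3 = 1/2 → (6, 3/2)
  seg 6: right by d5 = 3 → (9, 3/2)
  seg 7: right by d4 = 6 → (15, 3/2)
  seg 8: up by d4 = 6 → (15, 15/2)
  seg 9: right by d4 = 6 → (21, 15/2)
  seg 10: up by d10 = 49/4 → (21, 79/4)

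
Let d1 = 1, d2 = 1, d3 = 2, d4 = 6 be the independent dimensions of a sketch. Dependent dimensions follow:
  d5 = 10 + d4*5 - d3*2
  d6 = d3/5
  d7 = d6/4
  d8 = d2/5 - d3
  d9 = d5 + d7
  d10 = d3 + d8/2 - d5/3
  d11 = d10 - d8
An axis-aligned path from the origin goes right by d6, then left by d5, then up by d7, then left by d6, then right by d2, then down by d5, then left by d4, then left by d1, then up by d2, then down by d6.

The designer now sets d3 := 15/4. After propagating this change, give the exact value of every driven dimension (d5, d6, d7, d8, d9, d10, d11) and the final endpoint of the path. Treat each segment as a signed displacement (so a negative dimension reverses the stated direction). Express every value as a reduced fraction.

Apply edit: d3 := 15/4
  d5 = 10 + d4*5 - d3*2 = 65/2
  d6 = d3/5 = 3/4
  d7 = d6/4 = 3/16
  d8 = d2/5 - d3 = -71/20
  d9 = d5 + d7 = 523/16
  d10 = d3 + d8/2 - d5/3 = -1063/120
  d11 = d10 - d8 = -637/120
Walk from origin (0, 0):
  seg 1: right by d6 = 3/4 → (3/4, 0)
  seg 2: left by d5 = 65/2 → (-127/4, 0)
  seg 3: up by d7 = 3/16 → (-127/4, 3/16)
  seg 4: left by d6 = 3/4 → (-65/2, 3/16)
  seg 5: right by d2 = 1 → (-63/2, 3/16)
  seg 6: down by d5 = 65/2 → (-63/2, -517/16)
  seg 7: left by d4 = 6 → (-75/2, -517/16)
  seg 8: left by d1 = 1 → (-77/2, -517/16)
  seg 9: up by d2 = 1 → (-77/2, -501/16)
  seg 10: down by d6 = 3/4 → (-77/2, -513/16)

d5 = 65/2
d6 = 3/4
d7 = 3/16
d8 = -71/20
d9 = 523/16
d10 = -1063/120
d11 = -637/120
endpoint = (-77/2, -513/16)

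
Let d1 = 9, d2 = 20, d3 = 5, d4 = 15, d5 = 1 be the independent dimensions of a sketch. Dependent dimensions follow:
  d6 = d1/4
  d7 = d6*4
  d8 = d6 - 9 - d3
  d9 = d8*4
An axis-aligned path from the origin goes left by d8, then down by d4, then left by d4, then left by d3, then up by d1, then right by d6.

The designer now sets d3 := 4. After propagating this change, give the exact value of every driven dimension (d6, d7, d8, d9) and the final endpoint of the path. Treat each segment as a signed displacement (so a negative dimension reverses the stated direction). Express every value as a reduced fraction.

Apply edit: d3 := 4
  d6 = d1/4 = 9/4
  d7 = d6*4 = 9
  d8 = d6 - 9 - d3 = -43/4
  d9 = d8*4 = -43
Walk from origin (0, 0):
  seg 1: left by d8 = -43/4 → (43/4, 0)
  seg 2: down by d4 = 15 → (43/4, -15)
  seg 3: left by d4 = 15 → (-17/4, -15)
  seg 4: left by d3 = 4 → (-33/4, -15)
  seg 5: up by d1 = 9 → (-33/4, -6)
  seg 6: right by d6 = 9/4 → (-6, -6)

d6 = 9/4
d7 = 9
d8 = -43/4
d9 = -43
endpoint = (-6, -6)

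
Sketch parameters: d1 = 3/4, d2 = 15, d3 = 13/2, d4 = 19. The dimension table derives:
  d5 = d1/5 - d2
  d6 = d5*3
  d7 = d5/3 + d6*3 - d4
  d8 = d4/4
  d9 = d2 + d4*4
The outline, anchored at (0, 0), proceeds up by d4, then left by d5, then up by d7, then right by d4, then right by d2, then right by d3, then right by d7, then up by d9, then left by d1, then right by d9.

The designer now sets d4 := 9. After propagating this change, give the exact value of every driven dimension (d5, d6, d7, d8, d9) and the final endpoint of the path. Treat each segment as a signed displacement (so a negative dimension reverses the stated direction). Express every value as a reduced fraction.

Apply edit: d4 := 9
  d5 = d1/5 - d2 = -297/20
  d6 = d5*3 = -891/20
  d7 = d5/3 + d6*3 - d4 = -738/5
  d8 = d4/4 = 9/4
  d9 = d2 + d4*4 = 51
Walk from origin (0, 0):
  seg 1: up by d4 = 9 → (0, 9)
  seg 2: left by d5 = -297/20 → (297/20, 9)
  seg 3: up by d7 = -738/5 → (297/20, -693/5)
  seg 4: right by d4 = 9 → (477/20, -693/5)
  seg 5: right by d2 = 15 → (777/20, -693/5)
  seg 6: right by d3 = 13/2 → (907/20, -693/5)
  seg 7: right by d7 = -738/5 → (-409/4, -693/5)
  seg 8: up by d9 = 51 → (-409/4, -438/5)
  seg 9: left by d1 = 3/4 → (-103, -438/5)
  seg 10: right by d9 = 51 → (-52, -438/5)

d5 = -297/20
d6 = -891/20
d7 = -738/5
d8 = 9/4
d9 = 51
endpoint = (-52, -438/5)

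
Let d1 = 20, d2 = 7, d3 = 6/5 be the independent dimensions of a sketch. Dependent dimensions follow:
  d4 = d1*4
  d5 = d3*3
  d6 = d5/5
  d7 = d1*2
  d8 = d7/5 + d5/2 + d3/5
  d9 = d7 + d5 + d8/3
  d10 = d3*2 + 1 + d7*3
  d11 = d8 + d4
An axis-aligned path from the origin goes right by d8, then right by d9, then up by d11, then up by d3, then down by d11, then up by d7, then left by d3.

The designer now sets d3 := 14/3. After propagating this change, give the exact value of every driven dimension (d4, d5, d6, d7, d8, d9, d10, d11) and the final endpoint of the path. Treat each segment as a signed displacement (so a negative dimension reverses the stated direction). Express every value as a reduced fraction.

d4 = 80
d5 = 14
d6 = 14/5
d7 = 40
d8 = 239/15
d9 = 2669/45
d10 = 391/3
d11 = 1439/15
endpoint = (3176/45, 134/3)

Apply edit: d3 := 14/3
  d4 = d1*4 = 80
  d5 = d3*3 = 14
  d6 = d5/5 = 14/5
  d7 = d1*2 = 40
  d8 = d7/5 + d5/2 + d3/5 = 239/15
  d9 = d7 + d5 + d8/3 = 2669/45
  d10 = d3*2 + 1 + d7*3 = 391/3
  d11 = d8 + d4 = 1439/15
Walk from origin (0, 0):
  seg 1: right by d8 = 239/15 → (239/15, 0)
  seg 2: right by d9 = 2669/45 → (3386/45, 0)
  seg 3: up by d11 = 1439/15 → (3386/45, 1439/15)
  seg 4: up by d3 = 14/3 → (3386/45, 503/5)
  seg 5: down by d11 = 1439/15 → (3386/45, 14/3)
  seg 6: up by d7 = 40 → (3386/45, 134/3)
  seg 7: left by d3 = 14/3 → (3176/45, 134/3)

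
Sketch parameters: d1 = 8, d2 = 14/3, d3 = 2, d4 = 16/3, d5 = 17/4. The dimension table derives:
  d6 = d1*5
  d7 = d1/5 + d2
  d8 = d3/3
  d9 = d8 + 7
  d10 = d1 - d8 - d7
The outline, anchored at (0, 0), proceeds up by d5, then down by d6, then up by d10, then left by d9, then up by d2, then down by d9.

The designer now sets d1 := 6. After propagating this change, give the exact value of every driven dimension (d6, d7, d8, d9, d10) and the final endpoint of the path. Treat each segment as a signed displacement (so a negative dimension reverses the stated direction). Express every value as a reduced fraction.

Apply edit: d1 := 6
  d6 = d1*5 = 30
  d7 = d1/5 + d2 = 88/15
  d8 = d3/3 = 2/3
  d9 = d8 + 7 = 23/3
  d10 = d1 - d8 - d7 = -8/15
Walk from origin (0, 0):
  seg 1: up by d5 = 17/4 → (0, 17/4)
  seg 2: down by d6 = 30 → (0, -103/4)
  seg 3: up by d10 = -8/15 → (0, -1577/60)
  seg 4: left by d9 = 23/3 → (-23/3, -1577/60)
  seg 5: up by d2 = 14/3 → (-23/3, -1297/60)
  seg 6: down by d9 = 23/3 → (-23/3, -1757/60)

d6 = 30
d7 = 88/15
d8 = 2/3
d9 = 23/3
d10 = -8/15
endpoint = (-23/3, -1757/60)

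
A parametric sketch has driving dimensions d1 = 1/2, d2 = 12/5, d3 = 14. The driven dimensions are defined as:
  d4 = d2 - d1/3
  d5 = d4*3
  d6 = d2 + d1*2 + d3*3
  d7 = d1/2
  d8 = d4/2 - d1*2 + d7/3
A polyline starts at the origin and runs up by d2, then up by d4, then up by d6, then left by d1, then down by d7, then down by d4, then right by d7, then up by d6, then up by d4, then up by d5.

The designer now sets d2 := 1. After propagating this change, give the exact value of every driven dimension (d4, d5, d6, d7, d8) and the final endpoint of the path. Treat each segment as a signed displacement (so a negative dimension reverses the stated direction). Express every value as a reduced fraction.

Apply edit: d2 := 1
  d4 = d2 - d1/3 = 5/6
  d5 = d4*3 = 5/2
  d6 = d2 + d1*2 + d3*3 = 44
  d7 = d1/2 = 1/4
  d8 = d4/2 - d1*2 + d7/3 = -1/2
Walk from origin (0, 0):
  seg 1: up by d2 = 1 → (0, 1)
  seg 2: up by d4 = 5/6 → (0, 11/6)
  seg 3: up by d6 = 44 → (0, 275/6)
  seg 4: left by d1 = 1/2 → (-1/2, 275/6)
  seg 5: down by d7 = 1/4 → (-1/2, 547/12)
  seg 6: down by d4 = 5/6 → (-1/2, 179/4)
  seg 7: right by d7 = 1/4 → (-1/4, 179/4)
  seg 8: up by d6 = 44 → (-1/4, 355/4)
  seg 9: up by d4 = 5/6 → (-1/4, 1075/12)
  seg 10: up by d5 = 5/2 → (-1/4, 1105/12)

d4 = 5/6
d5 = 5/2
d6 = 44
d7 = 1/4
d8 = -1/2
endpoint = (-1/4, 1105/12)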